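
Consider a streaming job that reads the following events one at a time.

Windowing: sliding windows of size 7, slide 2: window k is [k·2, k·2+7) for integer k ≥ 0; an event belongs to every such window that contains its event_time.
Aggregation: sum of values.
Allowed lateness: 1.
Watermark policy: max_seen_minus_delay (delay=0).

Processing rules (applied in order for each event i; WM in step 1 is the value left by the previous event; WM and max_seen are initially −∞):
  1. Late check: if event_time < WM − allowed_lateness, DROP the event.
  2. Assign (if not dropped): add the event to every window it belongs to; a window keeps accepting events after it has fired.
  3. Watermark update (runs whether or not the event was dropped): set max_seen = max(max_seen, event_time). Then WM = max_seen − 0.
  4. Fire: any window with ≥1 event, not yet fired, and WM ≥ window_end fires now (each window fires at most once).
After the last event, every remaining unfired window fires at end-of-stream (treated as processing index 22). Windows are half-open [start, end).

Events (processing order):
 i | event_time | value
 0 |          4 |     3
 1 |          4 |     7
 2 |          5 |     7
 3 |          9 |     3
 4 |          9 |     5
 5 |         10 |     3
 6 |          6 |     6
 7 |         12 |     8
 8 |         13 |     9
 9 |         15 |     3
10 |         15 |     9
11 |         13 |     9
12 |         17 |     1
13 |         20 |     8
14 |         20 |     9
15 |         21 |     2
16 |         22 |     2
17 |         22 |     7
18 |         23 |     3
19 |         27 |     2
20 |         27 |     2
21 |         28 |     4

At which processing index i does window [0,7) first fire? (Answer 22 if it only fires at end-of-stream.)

3

i=0 t=4 v=3: → [4,11),[2,9),[0,7); WM=4
i=1 t=4 v=7: → [4,11),[2,9),[0,7); WM=4
i=2 t=5 v=7: → [4,11),[2,9),[0,7); WM=5
i=3 t=9 v=3: → [8,15),[6,13),[4,11); WM=9; [0,7) fires=17 [2,9) fires=17
i=4 t=9 v=5: → [8,15),[6,13),[4,11); WM=9
i=5 t=10 v=3: → [10,17),[8,15),[6,13),[4,11); WM=10
i=6 t=6 v=6: DROP (t<10-1); WM=10
i=7 t=12 v=8: → [12,19),[10,17),[8,15),[6,13); WM=12; [4,11) fires=28
i=8 t=13 v=9: → [12,19),[10,17),[8,15); WM=13; [6,13) fires=19
i=9 t=15 v=3: → [14,21),[12,19),[10,17); WM=15; [8,15) fires=28
i=10 t=15 v=9: → [14,21),[12,19),[10,17); WM=15
i=11 t=13 v=9: DROP (t<15-1); WM=15
i=12 t=17 v=1: → [16,23),[14,21),[12,19); WM=17; [10,17) fires=32
i=13 t=20 v=8: → [20,27),[18,25),[16,23),[14,21); WM=20; [12,19) fires=30
i=14 t=20 v=9: → [20,27),[18,25),[16,23),[14,21); WM=20
i=15 t=21 v=2: → [20,27),[18,25),[16,23); WM=21; [14,21) fires=30
i=16 t=22 v=2: → [22,29),[20,27),[18,25),[16,23); WM=22
i=17 t=22 v=7: → [22,29),[20,27),[18,25),[16,23); WM=22
i=18 t=23 v=3: → [22,29),[20,27),[18,25); WM=23; [16,23) fires=29
i=19 t=27 v=2: → [26,33),[24,31),[22,29); WM=27; [18,25) fires=31 [20,27) fires=31
i=20 t=27 v=2: → [26,33),[24,31),[22,29); WM=27
i=21 t=28 v=4: → [28,35),[26,33),[24,31),[22,29); WM=28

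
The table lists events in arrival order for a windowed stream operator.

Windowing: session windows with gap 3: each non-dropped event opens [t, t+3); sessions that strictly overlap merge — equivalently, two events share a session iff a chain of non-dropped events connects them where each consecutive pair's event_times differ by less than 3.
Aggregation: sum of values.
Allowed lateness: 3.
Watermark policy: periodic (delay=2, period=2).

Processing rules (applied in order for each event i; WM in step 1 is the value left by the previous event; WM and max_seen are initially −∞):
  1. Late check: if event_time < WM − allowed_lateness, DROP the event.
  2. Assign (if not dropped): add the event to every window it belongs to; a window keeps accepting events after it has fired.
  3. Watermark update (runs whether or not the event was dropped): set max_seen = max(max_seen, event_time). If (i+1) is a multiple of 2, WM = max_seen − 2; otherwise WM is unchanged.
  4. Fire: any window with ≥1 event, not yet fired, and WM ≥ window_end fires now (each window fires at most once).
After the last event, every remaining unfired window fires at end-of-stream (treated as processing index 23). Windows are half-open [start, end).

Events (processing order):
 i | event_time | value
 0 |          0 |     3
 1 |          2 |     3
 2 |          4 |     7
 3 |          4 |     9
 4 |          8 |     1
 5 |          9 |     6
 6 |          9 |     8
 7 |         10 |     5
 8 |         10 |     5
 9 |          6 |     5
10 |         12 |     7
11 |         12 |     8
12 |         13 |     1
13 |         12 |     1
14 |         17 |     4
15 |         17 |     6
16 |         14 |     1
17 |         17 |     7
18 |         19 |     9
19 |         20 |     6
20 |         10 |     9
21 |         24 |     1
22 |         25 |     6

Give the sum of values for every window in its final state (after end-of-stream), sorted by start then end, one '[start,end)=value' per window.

[0,17)=70 [17,23)=32 [24,28)=7

i=0 t=0 v=3: → [0,3); WM=−∞
i=1 t=2 v=3: → [0,5); WM=0
i=2 t=4 v=7: → [0,7); WM=0
i=3 t=4 v=9: → [0,7); WM=2
i=4 t=8 v=1: → [8,11); WM=2
i=5 t=9 v=6: → [8,12); WM=7
i=6 t=9 v=8: → [8,12); WM=7
i=7 t=10 v=5: → [8,13); WM=8
i=8 t=10 v=5: → [8,13); WM=8
i=9 t=6 v=5: → [0,13); WM=8
i=10 t=12 v=7: → [0,15); WM=8
i=11 t=12 v=8: → [0,15); WM=10
i=12 t=13 v=1: → [0,16); WM=10
i=13 t=12 v=1: → [0,16); WM=11
i=14 t=17 v=4: → [17,20); WM=11
i=15 t=17 v=6: → [17,20); WM=15
i=16 t=14 v=1: → [0,17); WM=15
i=17 t=17 v=7: → [17,20); WM=15
i=18 t=19 v=9: → [17,22); WM=15
i=19 t=20 v=6: → [17,23); WM=18
i=20 t=10 v=9: DROP (t<18-3); WM=18
i=21 t=24 v=1: → [24,27); WM=22
i=22 t=25 v=6: → [24,28); WM=22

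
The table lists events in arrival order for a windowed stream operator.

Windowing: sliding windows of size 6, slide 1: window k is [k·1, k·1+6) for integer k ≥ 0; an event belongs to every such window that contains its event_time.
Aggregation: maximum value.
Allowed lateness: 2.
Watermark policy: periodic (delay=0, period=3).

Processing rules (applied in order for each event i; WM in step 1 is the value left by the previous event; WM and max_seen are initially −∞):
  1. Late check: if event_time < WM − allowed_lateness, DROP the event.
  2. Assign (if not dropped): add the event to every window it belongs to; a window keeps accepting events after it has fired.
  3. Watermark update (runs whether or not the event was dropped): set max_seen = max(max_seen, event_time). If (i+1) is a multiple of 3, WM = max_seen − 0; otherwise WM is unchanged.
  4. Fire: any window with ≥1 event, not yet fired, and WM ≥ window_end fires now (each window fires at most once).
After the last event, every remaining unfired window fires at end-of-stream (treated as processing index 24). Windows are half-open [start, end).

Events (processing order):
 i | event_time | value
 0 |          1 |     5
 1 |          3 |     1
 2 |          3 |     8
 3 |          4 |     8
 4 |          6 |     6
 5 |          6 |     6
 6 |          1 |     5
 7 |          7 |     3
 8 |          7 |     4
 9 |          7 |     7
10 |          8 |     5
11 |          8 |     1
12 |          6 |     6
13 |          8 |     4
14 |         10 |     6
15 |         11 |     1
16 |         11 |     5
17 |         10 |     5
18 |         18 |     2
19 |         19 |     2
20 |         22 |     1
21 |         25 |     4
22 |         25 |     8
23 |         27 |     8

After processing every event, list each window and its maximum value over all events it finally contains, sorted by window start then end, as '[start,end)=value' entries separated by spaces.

[0,6)=8 [1,7)=8 [2,8)=8 [3,9)=8 [4,10)=8 [5,11)=7 [6,12)=7 [7,13)=7 [8,14)=6 [9,15)=6 [10,16)=6 [11,17)=5 [13,19)=2 [14,20)=2 [15,21)=2 [16,22)=2 [17,23)=2 [18,24)=2 [19,25)=2 [20,26)=8 [21,27)=8 [22,28)=8 [23,29)=8 [24,30)=8 [25,31)=8 [26,32)=8 [27,33)=8

i=0 t=1 v=5: → [1,7),[0,6); WM=−∞
i=1 t=3 v=1: → [3,9),[2,8),[1,7),[0,6); WM=−∞
i=2 t=3 v=8: → [3,9),[2,8),[1,7),[0,6); WM=3
i=3 t=4 v=8: → [4,10),[3,9),[2,8),[1,7),[0,6); WM=3
i=4 t=6 v=6: → [6,12),[5,11),[4,10),[3,9),[2,8),[1,7); WM=3
i=5 t=6 v=6: → [6,12),[5,11),[4,10),[3,9),[2,8),[1,7); WM=6; [0,6) fires=8
i=6 t=1 v=5: DROP (t<6-2); WM=6
i=7 t=7 v=3: → [7,13),[6,12),[5,11),[4,10),[3,9),[2,8); WM=6
i=8 t=7 v=4: → [7,13),[6,12),[5,11),[4,10),[3,9),[2,8); WM=7; [1,7) fires=8
i=9 t=7 v=7: → [7,13),[6,12),[5,11),[4,10),[3,9),[2,8); WM=7
i=10 t=8 v=5: → [8,14),[7,13),[6,12),[5,11),[4,10),[3,9); WM=7
i=11 t=8 v=1: → [8,14),[7,13),[6,12),[5,11),[4,10),[3,9); WM=8; [2,8) fires=8
i=12 t=6 v=6: → [6,12),[5,11),[4,10),[3,9),[2,8),[1,7); WM=8
i=13 t=8 v=4: → [8,14),[7,13),[6,12),[5,11),[4,10),[3,9); WM=8
i=14 t=10 v=6: → [10,16),[9,15),[8,14),[7,13),[6,12),[5,11); WM=10; [3,9) fires=8 [4,10) fires=8
i=15 t=11 v=1: → [11,17),[10,16),[9,15),[8,14),[7,13),[6,12); WM=10
i=16 t=11 v=5: → [11,17),[10,16),[9,15),[8,14),[7,13),[6,12); WM=10
i=17 t=10 v=5: → [10,16),[9,15),[8,14),[7,13),[6,12),[5,11); WM=11; [5,11) fires=7
i=18 t=18 v=2: → [18,24),[17,23),[16,22),[15,21),[14,20),[13,19); WM=11
i=19 t=19 v=2: → [19,25),[18,24),[17,23),[16,22),[15,21),[14,20); WM=11
i=20 t=22 v=1: → [22,28),[21,27),[20,26),[19,25),[18,24),[17,23); WM=22; [6,12) fires=7 [7,13) fires=7 [8,14) fires=6 [9,15) fires=6 [10,16) fires=6 [11,17) fires=5 [13,19) fires=2 [14,20) fires=2 [15,21) fires=2 [16,22) fires=2
i=21 t=25 v=4: → [25,31),[24,30),[23,29),[22,28),[21,27),[20,26); WM=22
i=22 t=25 v=8: → [25,31),[24,30),[23,29),[22,28),[21,27),[20,26); WM=22
i=23 t=27 v=8: → [27,33),[26,32),[25,31),[24,30),[23,29),[22,28); WM=27; [17,23) fires=2 [18,24) fires=2 [19,25) fires=2 [20,26) fires=8 [21,27) fires=8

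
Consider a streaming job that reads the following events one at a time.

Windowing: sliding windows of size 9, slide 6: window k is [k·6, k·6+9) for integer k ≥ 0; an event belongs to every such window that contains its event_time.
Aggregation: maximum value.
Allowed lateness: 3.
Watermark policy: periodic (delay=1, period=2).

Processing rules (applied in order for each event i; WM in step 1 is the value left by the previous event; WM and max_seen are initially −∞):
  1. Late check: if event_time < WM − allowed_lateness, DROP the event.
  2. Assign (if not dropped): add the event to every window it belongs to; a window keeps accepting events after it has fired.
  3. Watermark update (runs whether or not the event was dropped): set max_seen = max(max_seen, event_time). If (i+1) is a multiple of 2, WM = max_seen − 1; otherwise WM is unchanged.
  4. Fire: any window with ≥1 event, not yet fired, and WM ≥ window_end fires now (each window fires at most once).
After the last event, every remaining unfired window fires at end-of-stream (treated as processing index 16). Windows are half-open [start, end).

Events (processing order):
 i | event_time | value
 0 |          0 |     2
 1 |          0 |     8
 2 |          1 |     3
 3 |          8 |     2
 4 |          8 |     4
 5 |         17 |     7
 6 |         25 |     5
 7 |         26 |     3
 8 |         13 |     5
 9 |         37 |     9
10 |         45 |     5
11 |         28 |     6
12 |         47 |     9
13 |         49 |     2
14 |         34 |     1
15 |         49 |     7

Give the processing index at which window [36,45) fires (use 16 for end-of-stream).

i=0 t=0 v=2: → [0,9); WM=−∞
i=1 t=0 v=8: → [0,9); WM=-1
i=2 t=1 v=3: → [0,9); WM=-1
i=3 t=8 v=2: → [6,15),[0,9); WM=7
i=4 t=8 v=4: → [6,15),[0,9); WM=7
i=5 t=17 v=7: → [12,21); WM=16; [0,9) fires=8 [6,15) fires=4
i=6 t=25 v=5: → [24,33),[18,27); WM=16
i=7 t=26 v=3: → [24,33),[18,27); WM=25; [12,21) fires=7
i=8 t=13 v=5: DROP (t<25-3); WM=25
i=9 t=37 v=9: → [36,45),[30,39); WM=36; [18,27) fires=5 [24,33) fires=5
i=10 t=45 v=5: → [42,51); WM=36
i=11 t=28 v=6: DROP (t<36-3); WM=44; [30,39) fires=9
i=12 t=47 v=9: → [42,51); WM=44
i=13 t=49 v=2: → [48,57),[42,51); WM=48; [36,45) fires=9
i=14 t=34 v=1: DROP (t<48-3); WM=48
i=15 t=49 v=7: → [48,57),[42,51); WM=48

13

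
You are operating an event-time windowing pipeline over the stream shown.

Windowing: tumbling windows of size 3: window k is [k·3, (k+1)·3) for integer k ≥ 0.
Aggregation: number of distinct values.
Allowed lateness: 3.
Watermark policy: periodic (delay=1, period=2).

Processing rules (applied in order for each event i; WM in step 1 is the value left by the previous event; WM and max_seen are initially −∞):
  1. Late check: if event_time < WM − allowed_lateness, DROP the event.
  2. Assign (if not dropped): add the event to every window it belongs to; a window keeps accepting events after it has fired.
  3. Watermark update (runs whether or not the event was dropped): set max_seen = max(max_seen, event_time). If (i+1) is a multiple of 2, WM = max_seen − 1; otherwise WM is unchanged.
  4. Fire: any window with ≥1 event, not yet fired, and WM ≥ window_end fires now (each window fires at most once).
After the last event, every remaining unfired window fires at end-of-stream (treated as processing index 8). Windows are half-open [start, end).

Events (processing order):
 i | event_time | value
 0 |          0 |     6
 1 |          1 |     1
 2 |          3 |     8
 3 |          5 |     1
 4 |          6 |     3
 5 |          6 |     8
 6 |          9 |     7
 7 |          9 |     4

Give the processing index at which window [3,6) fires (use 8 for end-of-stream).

i=0 t=0 v=6: → [0,3); WM=−∞
i=1 t=1 v=1: → [0,3); WM=0
i=2 t=3 v=8: → [3,6); WM=0
i=3 t=5 v=1: → [3,6); WM=4; [0,3) fires=2
i=4 t=6 v=3: → [6,9); WM=4
i=5 t=6 v=8: → [6,9); WM=5
i=6 t=9 v=7: → [9,12); WM=5
i=7 t=9 v=4: → [9,12); WM=8; [3,6) fires=2

7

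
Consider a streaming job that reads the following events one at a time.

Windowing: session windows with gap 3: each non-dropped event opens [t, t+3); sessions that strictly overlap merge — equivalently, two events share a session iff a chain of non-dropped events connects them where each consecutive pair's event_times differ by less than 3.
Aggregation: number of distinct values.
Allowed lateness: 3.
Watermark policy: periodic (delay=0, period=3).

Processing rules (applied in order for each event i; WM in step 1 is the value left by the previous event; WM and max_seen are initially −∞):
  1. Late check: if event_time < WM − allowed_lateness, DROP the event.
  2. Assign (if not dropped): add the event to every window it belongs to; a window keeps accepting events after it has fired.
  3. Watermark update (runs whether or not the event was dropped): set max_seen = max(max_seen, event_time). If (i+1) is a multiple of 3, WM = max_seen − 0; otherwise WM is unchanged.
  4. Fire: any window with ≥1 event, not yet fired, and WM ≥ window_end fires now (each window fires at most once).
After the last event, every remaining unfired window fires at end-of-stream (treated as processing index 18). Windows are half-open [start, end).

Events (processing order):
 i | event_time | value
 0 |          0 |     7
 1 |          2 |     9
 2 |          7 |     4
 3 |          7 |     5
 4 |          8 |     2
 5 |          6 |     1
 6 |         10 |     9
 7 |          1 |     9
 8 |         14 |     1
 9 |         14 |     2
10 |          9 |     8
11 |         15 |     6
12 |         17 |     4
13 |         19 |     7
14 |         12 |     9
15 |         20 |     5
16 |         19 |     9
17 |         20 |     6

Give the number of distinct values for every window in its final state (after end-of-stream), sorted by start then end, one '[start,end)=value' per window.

i=0 t=0 v=7: → [0,3); WM=−∞
i=1 t=2 v=9: → [0,5); WM=−∞
i=2 t=7 v=4: → [7,10); WM=7
i=3 t=7 v=5: → [7,10); WM=7
i=4 t=8 v=2: → [7,11); WM=7
i=5 t=6 v=1: → [6,11); WM=8
i=6 t=10 v=9: → [6,13); WM=8
i=7 t=1 v=9: DROP (t<8-3); WM=8
i=8 t=14 v=1: → [14,17); WM=14
i=9 t=14 v=2: → [14,17); WM=14
i=10 t=9 v=8: DROP (t<14-3); WM=14
i=11 t=15 v=6: → [14,18); WM=15
i=12 t=17 v=4: → [14,20); WM=15
i=13 t=19 v=7: → [14,22); WM=15
i=14 t=12 v=9: → [6,22); WM=19
i=15 t=20 v=5: → [6,23); WM=19
i=16 t=19 v=9: → [6,23); WM=19
i=17 t=20 v=6: → [6,23); WM=20

[0,5)=2 [6,23)=7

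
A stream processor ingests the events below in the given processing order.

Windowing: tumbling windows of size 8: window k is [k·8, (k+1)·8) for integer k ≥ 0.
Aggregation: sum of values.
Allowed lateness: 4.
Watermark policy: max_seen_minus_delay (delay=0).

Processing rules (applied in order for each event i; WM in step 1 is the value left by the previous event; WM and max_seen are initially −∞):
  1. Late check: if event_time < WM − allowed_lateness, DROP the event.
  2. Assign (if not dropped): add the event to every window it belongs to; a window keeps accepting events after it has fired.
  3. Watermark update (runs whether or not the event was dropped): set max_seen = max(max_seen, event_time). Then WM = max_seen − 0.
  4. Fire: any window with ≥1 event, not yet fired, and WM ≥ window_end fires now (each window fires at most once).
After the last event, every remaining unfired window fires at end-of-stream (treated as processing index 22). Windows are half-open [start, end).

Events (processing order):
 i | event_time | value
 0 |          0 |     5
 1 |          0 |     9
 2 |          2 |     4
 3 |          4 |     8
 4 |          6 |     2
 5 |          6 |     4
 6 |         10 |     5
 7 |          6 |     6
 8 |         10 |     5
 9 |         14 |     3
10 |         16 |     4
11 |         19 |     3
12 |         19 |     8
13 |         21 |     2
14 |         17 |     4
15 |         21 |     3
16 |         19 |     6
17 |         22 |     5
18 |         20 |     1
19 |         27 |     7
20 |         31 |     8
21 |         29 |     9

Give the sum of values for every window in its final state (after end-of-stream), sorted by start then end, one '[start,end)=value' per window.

i=0 t=0 v=5: → [0,8); WM=0
i=1 t=0 v=9: → [0,8); WM=0
i=2 t=2 v=4: → [0,8); WM=2
i=3 t=4 v=8: → [0,8); WM=4
i=4 t=6 v=2: → [0,8); WM=6
i=5 t=6 v=4: → [0,8); WM=6
i=6 t=10 v=5: → [8,16); WM=10; [0,8) fires=32
i=7 t=6 v=6: → [0,8); WM=10
i=8 t=10 v=5: → [8,16); WM=10
i=9 t=14 v=3: → [8,16); WM=14
i=10 t=16 v=4: → [16,24); WM=16; [8,16) fires=13
i=11 t=19 v=3: → [16,24); WM=19
i=12 t=19 v=8: → [16,24); WM=19
i=13 t=21 v=2: → [16,24); WM=21
i=14 t=17 v=4: → [16,24); WM=21
i=15 t=21 v=3: → [16,24); WM=21
i=16 t=19 v=6: → [16,24); WM=21
i=17 t=22 v=5: → [16,24); WM=22
i=18 t=20 v=1: → [16,24); WM=22
i=19 t=27 v=7: → [24,32); WM=27; [16,24) fires=36
i=20 t=31 v=8: → [24,32); WM=31
i=21 t=29 v=9: → [24,32); WM=31

[0,8)=38 [8,16)=13 [16,24)=36 [24,32)=24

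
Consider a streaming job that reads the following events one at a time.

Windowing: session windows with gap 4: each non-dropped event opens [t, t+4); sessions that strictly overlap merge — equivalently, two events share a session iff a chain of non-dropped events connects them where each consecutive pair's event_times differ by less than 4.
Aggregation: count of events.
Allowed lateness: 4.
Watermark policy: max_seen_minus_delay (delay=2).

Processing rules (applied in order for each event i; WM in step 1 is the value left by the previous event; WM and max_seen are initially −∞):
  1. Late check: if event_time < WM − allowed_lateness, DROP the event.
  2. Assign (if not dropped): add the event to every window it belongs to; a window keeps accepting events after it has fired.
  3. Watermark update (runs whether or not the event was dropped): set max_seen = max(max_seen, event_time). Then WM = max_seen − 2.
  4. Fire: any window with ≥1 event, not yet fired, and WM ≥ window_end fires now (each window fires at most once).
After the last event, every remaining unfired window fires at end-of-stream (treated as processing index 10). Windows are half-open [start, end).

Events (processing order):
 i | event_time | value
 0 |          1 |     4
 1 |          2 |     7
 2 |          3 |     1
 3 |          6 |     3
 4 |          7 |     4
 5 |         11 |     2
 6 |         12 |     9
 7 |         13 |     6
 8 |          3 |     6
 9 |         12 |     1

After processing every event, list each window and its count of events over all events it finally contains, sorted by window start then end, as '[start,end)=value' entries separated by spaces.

[1,11)=5 [11,17)=4

i=0 t=1 v=4: → [1,5); WM=-1
i=1 t=2 v=7: → [1,6); WM=0
i=2 t=3 v=1: → [1,7); WM=1
i=3 t=6 v=3: → [1,10); WM=4
i=4 t=7 v=4: → [1,11); WM=5
i=5 t=11 v=2: → [11,15); WM=9
i=6 t=12 v=9: → [11,16); WM=10
i=7 t=13 v=6: → [11,17); WM=11
i=8 t=3 v=6: DROP (t<11-4); WM=11
i=9 t=12 v=1: → [11,17); WM=11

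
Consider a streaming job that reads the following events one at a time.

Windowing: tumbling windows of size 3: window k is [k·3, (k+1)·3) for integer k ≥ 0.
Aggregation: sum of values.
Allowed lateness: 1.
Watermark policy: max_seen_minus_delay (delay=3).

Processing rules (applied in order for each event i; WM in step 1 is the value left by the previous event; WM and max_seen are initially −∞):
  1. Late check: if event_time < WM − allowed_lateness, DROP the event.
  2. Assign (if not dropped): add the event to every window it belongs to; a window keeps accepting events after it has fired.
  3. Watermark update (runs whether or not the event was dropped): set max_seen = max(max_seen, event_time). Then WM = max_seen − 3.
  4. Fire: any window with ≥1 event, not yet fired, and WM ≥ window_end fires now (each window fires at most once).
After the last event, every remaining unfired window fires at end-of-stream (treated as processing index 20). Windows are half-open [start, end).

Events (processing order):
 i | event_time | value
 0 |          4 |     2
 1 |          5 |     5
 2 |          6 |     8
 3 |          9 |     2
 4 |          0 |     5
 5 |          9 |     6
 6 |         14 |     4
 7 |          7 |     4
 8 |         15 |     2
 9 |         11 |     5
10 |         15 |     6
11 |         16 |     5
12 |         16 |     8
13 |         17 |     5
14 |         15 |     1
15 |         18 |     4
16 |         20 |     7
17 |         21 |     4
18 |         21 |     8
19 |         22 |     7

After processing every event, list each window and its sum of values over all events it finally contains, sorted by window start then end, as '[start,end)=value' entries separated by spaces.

[3,6)=7 [6,9)=8 [9,12)=13 [12,15)=4 [15,18)=27 [18,21)=11 [21,24)=19

i=0 t=4 v=2: → [3,6); WM=1
i=1 t=5 v=5: → [3,6); WM=2
i=2 t=6 v=8: → [6,9); WM=3
i=3 t=9 v=2: → [9,12); WM=6; [3,6) fires=7
i=4 t=0 v=5: DROP (t<6-1); WM=6
i=5 t=9 v=6: → [9,12); WM=6
i=6 t=14 v=4: → [12,15); WM=11; [6,9) fires=8
i=7 t=7 v=4: DROP (t<11-1); WM=11
i=8 t=15 v=2: → [15,18); WM=12; [9,12) fires=8
i=9 t=11 v=5: → [9,12); WM=12
i=10 t=15 v=6: → [15,18); WM=12
i=11 t=16 v=5: → [15,18); WM=13
i=12 t=16 v=8: → [15,18); WM=13
i=13 t=17 v=5: → [15,18); WM=14
i=14 t=15 v=1: → [15,18); WM=14
i=15 t=18 v=4: → [18,21); WM=15; [12,15) fires=4
i=16 t=20 v=7: → [18,21); WM=17
i=17 t=21 v=4: → [21,24); WM=18; [15,18) fires=27
i=18 t=21 v=8: → [21,24); WM=18
i=19 t=22 v=7: → [21,24); WM=19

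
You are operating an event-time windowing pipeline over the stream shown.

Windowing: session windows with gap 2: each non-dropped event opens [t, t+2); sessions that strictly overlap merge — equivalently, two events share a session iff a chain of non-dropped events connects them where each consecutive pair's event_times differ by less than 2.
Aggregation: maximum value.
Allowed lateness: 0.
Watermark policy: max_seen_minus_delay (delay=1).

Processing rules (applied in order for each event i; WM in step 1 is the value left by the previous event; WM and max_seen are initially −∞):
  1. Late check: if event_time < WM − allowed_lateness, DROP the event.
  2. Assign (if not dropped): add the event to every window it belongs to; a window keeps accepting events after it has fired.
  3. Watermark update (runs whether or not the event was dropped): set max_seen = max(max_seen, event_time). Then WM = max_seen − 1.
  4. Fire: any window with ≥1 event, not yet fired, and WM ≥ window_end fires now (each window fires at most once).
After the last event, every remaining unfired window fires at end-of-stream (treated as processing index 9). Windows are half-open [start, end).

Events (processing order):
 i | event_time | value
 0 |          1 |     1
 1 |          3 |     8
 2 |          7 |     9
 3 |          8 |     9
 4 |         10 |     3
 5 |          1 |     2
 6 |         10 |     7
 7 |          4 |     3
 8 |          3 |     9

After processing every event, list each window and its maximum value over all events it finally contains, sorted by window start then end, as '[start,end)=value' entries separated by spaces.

i=0 t=1 v=1: → [1,3); WM=0
i=1 t=3 v=8: → [3,5); WM=2
i=2 t=7 v=9: → [7,9); WM=6
i=3 t=8 v=9: → [7,10); WM=7
i=4 t=10 v=3: → [10,12); WM=9
i=5 t=1 v=2: DROP (t<9-0); WM=9
i=6 t=10 v=7: → [10,12); WM=9
i=7 t=4 v=3: DROP (t<9-0); WM=9
i=8 t=3 v=9: DROP (t<9-0); WM=9

[1,3)=1 [3,5)=8 [7,10)=9 [10,12)=7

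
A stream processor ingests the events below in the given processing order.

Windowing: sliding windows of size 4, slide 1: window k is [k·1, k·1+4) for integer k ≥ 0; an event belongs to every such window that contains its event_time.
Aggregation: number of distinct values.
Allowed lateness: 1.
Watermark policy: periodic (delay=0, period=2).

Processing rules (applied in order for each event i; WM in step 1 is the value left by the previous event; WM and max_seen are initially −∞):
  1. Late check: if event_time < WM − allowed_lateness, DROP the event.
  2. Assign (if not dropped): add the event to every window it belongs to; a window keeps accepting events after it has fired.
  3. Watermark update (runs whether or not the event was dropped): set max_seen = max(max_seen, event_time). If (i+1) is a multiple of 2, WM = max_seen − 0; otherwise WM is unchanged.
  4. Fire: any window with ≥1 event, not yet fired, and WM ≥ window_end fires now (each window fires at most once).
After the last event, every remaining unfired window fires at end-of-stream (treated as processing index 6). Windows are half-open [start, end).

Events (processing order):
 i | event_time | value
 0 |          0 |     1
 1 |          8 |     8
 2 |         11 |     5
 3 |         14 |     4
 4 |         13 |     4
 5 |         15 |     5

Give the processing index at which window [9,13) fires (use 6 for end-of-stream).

3

i=0 t=0 v=1: → [0,4); WM=−∞
i=1 t=8 v=8: → [8,12),[7,11),[6,10),[5,9); WM=8; [0,4) fires=1
i=2 t=11 v=5: → [11,15),[10,14),[9,13),[8,12); WM=8
i=3 t=14 v=4: → [14,18),[13,17),[12,16),[11,15); WM=14; [5,9) fires=1 [6,10) fires=1 [7,11) fires=1 [8,12) fires=2 [9,13) fires=1 [10,14) fires=1
i=4 t=13 v=4: → [13,17),[12,16),[11,15),[10,14); WM=14
i=5 t=15 v=5: → [15,19),[14,18),[13,17),[12,16); WM=15; [11,15) fires=2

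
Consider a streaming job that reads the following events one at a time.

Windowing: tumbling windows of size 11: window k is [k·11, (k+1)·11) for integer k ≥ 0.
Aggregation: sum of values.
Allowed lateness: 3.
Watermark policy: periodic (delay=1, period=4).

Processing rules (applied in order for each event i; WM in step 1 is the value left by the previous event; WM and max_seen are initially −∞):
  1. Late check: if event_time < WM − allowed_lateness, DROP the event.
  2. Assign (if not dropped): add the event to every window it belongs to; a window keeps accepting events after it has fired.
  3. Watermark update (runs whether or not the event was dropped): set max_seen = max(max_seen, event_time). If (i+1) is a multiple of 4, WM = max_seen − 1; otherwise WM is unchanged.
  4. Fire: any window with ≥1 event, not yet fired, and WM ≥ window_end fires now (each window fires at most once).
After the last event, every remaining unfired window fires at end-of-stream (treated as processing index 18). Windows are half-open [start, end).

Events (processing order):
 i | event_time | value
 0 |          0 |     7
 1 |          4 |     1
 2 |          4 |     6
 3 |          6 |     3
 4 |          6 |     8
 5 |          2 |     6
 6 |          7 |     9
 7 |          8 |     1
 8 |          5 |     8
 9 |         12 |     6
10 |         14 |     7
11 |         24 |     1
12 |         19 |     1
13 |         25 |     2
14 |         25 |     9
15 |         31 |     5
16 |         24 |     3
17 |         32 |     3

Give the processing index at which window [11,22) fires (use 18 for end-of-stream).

i=0 t=0 v=7: → [0,11); WM=−∞
i=1 t=4 v=1: → [0,11); WM=−∞
i=2 t=4 v=6: → [0,11); WM=−∞
i=3 t=6 v=3: → [0,11); WM=5
i=4 t=6 v=8: → [0,11); WM=5
i=5 t=2 v=6: → [0,11); WM=5
i=6 t=7 v=9: → [0,11); WM=5
i=7 t=8 v=1: → [0,11); WM=7
i=8 t=5 v=8: → [0,11); WM=7
i=9 t=12 v=6: → [11,22); WM=7
i=10 t=14 v=7: → [11,22); WM=7
i=11 t=24 v=1: → [22,33); WM=23; [0,11) fires=49 [11,22) fires=13
i=12 t=19 v=1: DROP (t<23-3); WM=23
i=13 t=25 v=2: → [22,33); WM=23
i=14 t=25 v=9: → [22,33); WM=23
i=15 t=31 v=5: → [22,33); WM=30
i=16 t=24 v=3: DROP (t<30-3); WM=30
i=17 t=32 v=3: → [22,33); WM=30

11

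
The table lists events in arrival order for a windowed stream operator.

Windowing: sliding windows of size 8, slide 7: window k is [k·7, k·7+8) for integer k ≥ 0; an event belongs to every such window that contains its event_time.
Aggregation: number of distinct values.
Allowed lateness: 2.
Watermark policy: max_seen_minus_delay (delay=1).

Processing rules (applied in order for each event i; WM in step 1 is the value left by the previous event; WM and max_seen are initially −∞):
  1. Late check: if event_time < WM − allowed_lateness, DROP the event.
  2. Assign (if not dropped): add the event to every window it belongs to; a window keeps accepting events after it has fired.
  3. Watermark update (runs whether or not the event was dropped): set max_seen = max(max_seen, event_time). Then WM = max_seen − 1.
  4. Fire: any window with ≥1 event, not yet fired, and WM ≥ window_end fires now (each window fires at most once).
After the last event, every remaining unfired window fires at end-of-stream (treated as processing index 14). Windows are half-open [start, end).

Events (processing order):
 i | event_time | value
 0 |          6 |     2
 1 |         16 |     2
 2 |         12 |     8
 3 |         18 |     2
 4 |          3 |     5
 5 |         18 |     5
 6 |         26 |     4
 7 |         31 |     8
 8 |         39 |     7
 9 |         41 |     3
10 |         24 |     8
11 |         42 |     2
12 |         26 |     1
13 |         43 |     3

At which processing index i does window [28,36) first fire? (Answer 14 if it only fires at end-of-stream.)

i=0 t=6 v=2: → [0,8); WM=5
i=1 t=16 v=2: → [14,22); WM=15; [0,8) fires=1
i=2 t=12 v=8: DROP (t<15-2); WM=15
i=3 t=18 v=2: → [14,22); WM=17
i=4 t=3 v=5: DROP (t<17-2); WM=17
i=5 t=18 v=5: → [14,22); WM=17
i=6 t=26 v=4: → [21,29); WM=25; [14,22) fires=2
i=7 t=31 v=8: → [28,36); WM=30; [21,29) fires=1
i=8 t=39 v=7: → [35,43); WM=38; [28,36) fires=1
i=9 t=41 v=3: → [35,43); WM=40
i=10 t=24 v=8: DROP (t<40-2); WM=40
i=11 t=42 v=2: → [42,50),[35,43); WM=41
i=12 t=26 v=1: DROP (t<41-2); WM=41
i=13 t=43 v=3: → [42,50); WM=42

8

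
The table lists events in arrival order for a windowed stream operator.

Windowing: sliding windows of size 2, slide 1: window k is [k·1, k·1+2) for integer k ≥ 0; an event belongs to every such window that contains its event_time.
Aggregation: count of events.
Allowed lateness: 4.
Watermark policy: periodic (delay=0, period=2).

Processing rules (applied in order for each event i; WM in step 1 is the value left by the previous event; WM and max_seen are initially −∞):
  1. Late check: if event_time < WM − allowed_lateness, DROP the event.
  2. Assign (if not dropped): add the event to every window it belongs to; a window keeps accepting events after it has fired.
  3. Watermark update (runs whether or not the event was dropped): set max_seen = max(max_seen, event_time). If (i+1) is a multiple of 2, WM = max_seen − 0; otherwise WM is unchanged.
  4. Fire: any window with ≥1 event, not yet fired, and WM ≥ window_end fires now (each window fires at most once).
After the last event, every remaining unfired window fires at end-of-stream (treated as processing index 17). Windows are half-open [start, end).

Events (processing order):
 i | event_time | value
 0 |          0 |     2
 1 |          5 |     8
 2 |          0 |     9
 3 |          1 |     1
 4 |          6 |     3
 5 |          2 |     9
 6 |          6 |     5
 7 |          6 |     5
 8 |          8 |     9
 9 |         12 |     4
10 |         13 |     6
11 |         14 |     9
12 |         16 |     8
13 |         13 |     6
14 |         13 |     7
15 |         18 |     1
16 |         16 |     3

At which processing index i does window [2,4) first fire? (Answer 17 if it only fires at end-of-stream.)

i=0 t=0 v=2: → [0,2); WM=−∞
i=1 t=5 v=8: → [5,7),[4,6); WM=5; [0,2) fires=1
i=2 t=0 v=9: DROP (t<5-4); WM=5
i=3 t=1 v=1: → [1,3),[0,2); WM=5; [1,3) fires=1
i=4 t=6 v=3: → [6,8),[5,7); WM=5
i=5 t=2 v=9: → [2,4),[1,3); WM=6; [2,4) fires=1 [4,6) fires=1
i=6 t=6 v=5: → [6,8),[5,7); WM=6
i=7 t=6 v=5: → [6,8),[5,7); WM=6
i=8 t=8 v=9: → [8,10),[7,9); WM=6
i=9 t=12 v=4: → [12,14),[11,13); WM=12; [5,7) fires=4 [6,8) fires=3 [7,9) fires=1 [8,10) fires=1
i=10 t=13 v=6: → [13,15),[12,14); WM=12
i=11 t=14 v=9: → [14,16),[13,15); WM=14; [11,13) fires=1 [12,14) fires=2
i=12 t=16 v=8: → [16,18),[15,17); WM=14
i=13 t=13 v=6: → [13,15),[12,14); WM=16; [13,15) fires=3 [14,16) fires=1
i=14 t=13 v=7: → [13,15),[12,14); WM=16
i=15 t=18 v=1: → [18,20),[17,19); WM=18; [15,17) fires=1 [16,18) fires=1
i=16 t=16 v=3: → [16,18),[15,17); WM=18

5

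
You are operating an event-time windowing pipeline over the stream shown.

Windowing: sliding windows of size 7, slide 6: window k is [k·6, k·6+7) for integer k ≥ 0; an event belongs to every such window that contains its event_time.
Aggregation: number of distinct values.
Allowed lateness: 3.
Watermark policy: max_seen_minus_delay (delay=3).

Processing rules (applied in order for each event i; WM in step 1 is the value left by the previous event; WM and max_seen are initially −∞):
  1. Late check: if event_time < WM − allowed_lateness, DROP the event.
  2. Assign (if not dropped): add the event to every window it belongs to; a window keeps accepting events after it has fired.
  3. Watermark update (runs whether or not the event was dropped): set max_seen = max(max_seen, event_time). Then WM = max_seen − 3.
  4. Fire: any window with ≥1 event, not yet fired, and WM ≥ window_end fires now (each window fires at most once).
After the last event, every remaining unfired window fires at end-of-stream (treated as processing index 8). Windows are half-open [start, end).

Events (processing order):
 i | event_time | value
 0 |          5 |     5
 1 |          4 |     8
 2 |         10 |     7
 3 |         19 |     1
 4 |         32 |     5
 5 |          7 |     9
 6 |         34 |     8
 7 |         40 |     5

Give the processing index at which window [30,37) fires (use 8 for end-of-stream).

7

i=0 t=5 v=5: → [0,7); WM=2
i=1 t=4 v=8: → [0,7); WM=2
i=2 t=10 v=7: → [6,13); WM=7; [0,7) fires=2
i=3 t=19 v=1: → [18,25); WM=16; [6,13) fires=1
i=4 t=32 v=5: → [30,37); WM=29; [18,25) fires=1
i=5 t=7 v=9: DROP (t<29-3); WM=29
i=6 t=34 v=8: → [30,37); WM=31
i=7 t=40 v=5: → [36,43); WM=37; [30,37) fires=2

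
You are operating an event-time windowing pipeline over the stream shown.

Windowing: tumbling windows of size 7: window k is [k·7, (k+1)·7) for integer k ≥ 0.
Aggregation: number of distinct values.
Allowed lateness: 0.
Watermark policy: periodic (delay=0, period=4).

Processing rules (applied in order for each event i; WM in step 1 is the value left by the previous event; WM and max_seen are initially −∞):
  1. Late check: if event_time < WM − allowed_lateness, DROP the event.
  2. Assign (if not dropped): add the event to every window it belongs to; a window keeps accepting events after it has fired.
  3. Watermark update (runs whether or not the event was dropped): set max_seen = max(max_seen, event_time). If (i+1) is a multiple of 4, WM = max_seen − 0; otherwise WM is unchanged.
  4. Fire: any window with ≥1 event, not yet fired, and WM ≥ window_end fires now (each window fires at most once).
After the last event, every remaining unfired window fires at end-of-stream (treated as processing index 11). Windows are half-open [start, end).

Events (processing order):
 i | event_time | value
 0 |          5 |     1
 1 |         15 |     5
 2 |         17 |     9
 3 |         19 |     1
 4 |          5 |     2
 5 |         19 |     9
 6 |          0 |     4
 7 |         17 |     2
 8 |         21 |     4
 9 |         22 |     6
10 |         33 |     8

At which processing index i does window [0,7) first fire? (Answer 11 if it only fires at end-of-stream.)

3

i=0 t=5 v=1: → [0,7); WM=−∞
i=1 t=15 v=5: → [14,21); WM=−∞
i=2 t=17 v=9: → [14,21); WM=−∞
i=3 t=19 v=1: → [14,21); WM=19; [0,7) fires=1
i=4 t=5 v=2: DROP (t<19-0); WM=19
i=5 t=19 v=9: → [14,21); WM=19
i=6 t=0 v=4: DROP (t<19-0); WM=19
i=7 t=17 v=2: DROP (t<19-0); WM=19
i=8 t=21 v=4: → [21,28); WM=19
i=9 t=22 v=6: → [21,28); WM=19
i=10 t=33 v=8: → [28,35); WM=19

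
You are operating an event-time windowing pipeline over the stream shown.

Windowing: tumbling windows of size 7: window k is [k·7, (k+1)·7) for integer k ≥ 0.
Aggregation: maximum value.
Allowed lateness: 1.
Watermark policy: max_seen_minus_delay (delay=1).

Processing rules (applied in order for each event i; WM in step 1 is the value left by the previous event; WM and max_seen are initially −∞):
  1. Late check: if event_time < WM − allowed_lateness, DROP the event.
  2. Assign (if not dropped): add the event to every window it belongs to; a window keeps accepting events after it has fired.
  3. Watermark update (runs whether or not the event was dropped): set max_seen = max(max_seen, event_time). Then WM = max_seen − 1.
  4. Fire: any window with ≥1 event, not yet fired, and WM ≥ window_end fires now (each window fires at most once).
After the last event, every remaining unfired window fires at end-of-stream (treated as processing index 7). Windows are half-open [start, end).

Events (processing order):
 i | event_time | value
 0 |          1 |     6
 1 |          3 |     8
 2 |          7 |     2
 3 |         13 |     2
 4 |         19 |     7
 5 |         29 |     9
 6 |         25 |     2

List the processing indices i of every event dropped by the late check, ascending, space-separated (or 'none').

6

i=0 t=1 v=6: → [0,7); WM=0
i=1 t=3 v=8: → [0,7); WM=2
i=2 t=7 v=2: → [7,14); WM=6
i=3 t=13 v=2: → [7,14); WM=12; [0,7) fires=8
i=4 t=19 v=7: → [14,21); WM=18; [7,14) fires=2
i=5 t=29 v=9: → [28,35); WM=28; [14,21) fires=7
i=6 t=25 v=2: DROP (t<28-1); WM=28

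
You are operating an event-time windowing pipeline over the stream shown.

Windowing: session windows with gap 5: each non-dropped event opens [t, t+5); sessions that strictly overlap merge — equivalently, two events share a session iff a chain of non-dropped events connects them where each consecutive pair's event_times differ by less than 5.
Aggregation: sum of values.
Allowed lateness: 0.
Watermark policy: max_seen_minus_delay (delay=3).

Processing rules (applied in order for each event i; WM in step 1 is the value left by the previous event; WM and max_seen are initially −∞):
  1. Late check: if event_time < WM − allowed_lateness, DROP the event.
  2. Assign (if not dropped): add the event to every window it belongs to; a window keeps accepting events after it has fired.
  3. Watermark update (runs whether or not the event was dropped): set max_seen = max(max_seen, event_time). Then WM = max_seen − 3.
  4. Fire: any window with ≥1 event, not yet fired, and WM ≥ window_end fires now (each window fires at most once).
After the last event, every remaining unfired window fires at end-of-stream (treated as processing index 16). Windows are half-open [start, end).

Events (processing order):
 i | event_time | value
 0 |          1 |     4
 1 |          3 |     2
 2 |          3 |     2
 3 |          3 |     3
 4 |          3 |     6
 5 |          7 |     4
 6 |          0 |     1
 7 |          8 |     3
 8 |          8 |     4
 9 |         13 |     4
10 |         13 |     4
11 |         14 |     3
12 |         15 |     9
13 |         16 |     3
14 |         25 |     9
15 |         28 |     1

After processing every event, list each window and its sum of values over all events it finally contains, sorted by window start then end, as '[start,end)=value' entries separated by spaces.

i=0 t=1 v=4: → [1,6); WM=-2
i=1 t=3 v=2: → [1,8); WM=0
i=2 t=3 v=2: → [1,8); WM=0
i=3 t=3 v=3: → [1,8); WM=0
i=4 t=3 v=6: → [1,8); WM=0
i=5 t=7 v=4: → [1,12); WM=4
i=6 t=0 v=1: DROP (t<4-0); WM=4
i=7 t=8 v=3: → [1,13); WM=5
i=8 t=8 v=4: → [1,13); WM=5
i=9 t=13 v=4: → [13,18); WM=10
i=10 t=13 v=4: → [13,18); WM=10
i=11 t=14 v=3: → [13,19); WM=11
i=12 t=15 v=9: → [13,20); WM=12
i=13 t=16 v=3: → [13,21); WM=13
i=14 t=25 v=9: → [25,30); WM=22
i=15 t=28 v=1: → [25,33); WM=25

[1,13)=28 [13,21)=23 [25,33)=10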